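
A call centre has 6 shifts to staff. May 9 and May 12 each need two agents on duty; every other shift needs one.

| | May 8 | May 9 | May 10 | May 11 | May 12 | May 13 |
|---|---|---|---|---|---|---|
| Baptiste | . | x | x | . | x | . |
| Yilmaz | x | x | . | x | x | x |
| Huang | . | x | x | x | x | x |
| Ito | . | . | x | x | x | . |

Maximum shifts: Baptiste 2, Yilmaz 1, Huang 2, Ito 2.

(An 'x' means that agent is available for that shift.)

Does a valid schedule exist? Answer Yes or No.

No

Total capacity is 2+1+2+2 = 7 but 8 worker-slots are needed — infeasible.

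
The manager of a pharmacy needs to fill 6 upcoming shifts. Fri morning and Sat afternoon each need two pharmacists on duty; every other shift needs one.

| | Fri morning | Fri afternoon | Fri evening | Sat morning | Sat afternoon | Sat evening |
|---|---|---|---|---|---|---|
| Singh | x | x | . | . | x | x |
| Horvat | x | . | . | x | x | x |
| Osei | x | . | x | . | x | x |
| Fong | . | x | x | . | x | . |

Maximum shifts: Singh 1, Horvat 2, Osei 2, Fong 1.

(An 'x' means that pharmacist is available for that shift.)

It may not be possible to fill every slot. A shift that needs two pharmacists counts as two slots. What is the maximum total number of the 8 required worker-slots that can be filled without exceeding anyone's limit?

Total capacity across all pharmacists is 1+2+2+1 = 6, and 8 slots are needed, so at most 6 can be filled.
An assignment achieving 6: Fri morning→Horvat+Osei, Fri afternoon→Singh, Fri evening→Osei, Sat morning→Horvat, Sat afternoon→Fong.
Loads: Singh 1/1, Horvat 2/2, Osei 2/2, Fong 1/1.

6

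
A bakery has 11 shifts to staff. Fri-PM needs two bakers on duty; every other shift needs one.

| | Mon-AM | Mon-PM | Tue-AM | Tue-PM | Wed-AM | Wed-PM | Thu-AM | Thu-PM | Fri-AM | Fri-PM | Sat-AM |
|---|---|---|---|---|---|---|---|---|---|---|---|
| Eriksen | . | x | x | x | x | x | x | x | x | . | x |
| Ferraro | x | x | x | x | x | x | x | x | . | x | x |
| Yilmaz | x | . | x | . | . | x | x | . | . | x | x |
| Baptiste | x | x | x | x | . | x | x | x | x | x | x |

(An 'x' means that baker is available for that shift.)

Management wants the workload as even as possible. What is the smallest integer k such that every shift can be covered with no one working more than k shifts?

3

With 4 bakers and 12 worker-slots to fill, someone must work at least ⌈12/4⌉ = 3 shifts, so k ≥ 3.
k = 3 works: Mon-AM→Ferraro, Mon-PM→Eriksen, Tue-AM→Yilmaz, Tue-PM→Ferraro, Wed-AM→Eriksen, Wed-PM→Yilmaz, Thu-AM→Baptiste, Thu-PM→Ferraro, Fri-AM→Eriksen, Fri-PM→Yilmaz+Baptiste, Sat-AM→Baptiste.
Loads: Eriksen 3, Ferraro 3, Yilmaz 3, Baptiste 3 — all ≤ 3.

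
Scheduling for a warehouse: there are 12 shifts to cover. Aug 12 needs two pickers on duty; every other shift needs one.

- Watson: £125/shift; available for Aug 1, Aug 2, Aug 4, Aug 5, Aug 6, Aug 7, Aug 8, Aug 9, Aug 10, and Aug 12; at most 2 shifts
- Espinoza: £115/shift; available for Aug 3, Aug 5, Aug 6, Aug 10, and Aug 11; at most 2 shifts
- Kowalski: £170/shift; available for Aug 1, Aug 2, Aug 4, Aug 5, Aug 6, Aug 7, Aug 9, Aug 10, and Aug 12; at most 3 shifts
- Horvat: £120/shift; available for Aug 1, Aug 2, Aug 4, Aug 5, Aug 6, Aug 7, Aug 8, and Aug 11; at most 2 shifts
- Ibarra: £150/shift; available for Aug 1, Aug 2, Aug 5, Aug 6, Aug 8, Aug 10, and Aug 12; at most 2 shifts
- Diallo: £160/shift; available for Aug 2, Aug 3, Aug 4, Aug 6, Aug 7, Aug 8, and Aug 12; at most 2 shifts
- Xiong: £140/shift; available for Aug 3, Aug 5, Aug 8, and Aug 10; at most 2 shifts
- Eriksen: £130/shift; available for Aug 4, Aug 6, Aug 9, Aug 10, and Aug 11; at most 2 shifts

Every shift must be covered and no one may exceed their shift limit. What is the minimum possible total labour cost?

£1720

Picking the cheapest available picker for each shift independently would cost £1575, but that ignores the shift limits.
An optimal schedule: Aug 1→Horvat, Aug 2→Watson, Aug 3→Espinoza, Aug 4→Eriksen, Aug 5→Xiong, Aug 6→Ibarra, Aug 7→Horvat, Aug 8→Xiong, Aug 9→Watson, Aug 10→Eriksen, Aug 11→Espinoza, Aug 12→Ibarra+Diallo.
Total: 120 + 125 + 115 + 130 + 140 + 150 + 120 + 140 + 125 + 130 + 115 + 150 + 160 = £1720.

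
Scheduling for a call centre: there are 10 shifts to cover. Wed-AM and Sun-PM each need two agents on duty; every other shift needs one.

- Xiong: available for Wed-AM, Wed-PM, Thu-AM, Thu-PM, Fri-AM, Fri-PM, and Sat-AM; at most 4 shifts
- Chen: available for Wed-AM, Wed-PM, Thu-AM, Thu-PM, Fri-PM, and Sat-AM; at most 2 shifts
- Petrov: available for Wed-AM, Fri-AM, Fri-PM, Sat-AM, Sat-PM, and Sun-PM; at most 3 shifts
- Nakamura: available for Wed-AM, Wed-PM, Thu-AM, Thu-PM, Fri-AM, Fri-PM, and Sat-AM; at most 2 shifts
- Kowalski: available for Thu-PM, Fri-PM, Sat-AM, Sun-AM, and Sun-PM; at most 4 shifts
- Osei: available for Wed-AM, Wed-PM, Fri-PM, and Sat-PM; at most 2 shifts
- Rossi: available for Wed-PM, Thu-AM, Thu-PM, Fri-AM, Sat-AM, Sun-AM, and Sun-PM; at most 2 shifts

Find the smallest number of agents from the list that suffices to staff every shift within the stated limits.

12 slots to fill and no one can take more than 4, so at least ⌈12/4⌉ = 3 agents are needed.
Any 3 agents together have capacity at most 4+4+3 = 11 < 12 slots, so 3 can never suffice.
Xiong, Chen, Petrov, and Kowalski alone can cover everything: Wed-AM→Xiong+Chen, Wed-PM→Xiong, Thu-AM→Xiong, Thu-PM→Chen, Fri-AM→Xiong, Fri-PM→Petrov, Sat-AM→Kowalski, Sat-PM→Petrov, Sun-AM→Kowalski, Sun-PM→Petrov+Kowalski.

4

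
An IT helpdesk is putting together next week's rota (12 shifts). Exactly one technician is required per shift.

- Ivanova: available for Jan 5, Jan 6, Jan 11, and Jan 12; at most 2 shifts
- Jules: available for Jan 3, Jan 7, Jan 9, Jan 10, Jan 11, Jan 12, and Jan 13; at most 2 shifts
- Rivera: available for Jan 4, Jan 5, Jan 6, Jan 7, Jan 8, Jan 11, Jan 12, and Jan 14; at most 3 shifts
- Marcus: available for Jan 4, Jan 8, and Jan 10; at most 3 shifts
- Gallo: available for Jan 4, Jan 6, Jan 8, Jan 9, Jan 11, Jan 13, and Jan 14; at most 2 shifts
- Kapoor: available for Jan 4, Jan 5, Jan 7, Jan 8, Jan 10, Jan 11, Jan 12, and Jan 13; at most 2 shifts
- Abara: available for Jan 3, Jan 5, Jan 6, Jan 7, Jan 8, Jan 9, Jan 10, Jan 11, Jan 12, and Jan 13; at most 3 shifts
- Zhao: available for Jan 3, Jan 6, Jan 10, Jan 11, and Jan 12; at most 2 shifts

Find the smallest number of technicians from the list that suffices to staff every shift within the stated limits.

12 slots to fill and no one can take more than 3, so at least ⌈12/3⌉ = 4 technicians are needed.
Any 4 technicians together have capacity at most 3+3+3+2 = 11 < 12 slots, so 4 can never suffice.
Ivanova, Jules, Rivera, Marcus, and Gallo alone can cover everything: Jan 3→Jules, Jan 4→Marcus, Jan 5→Ivanova, Jan 6→Ivanova, Jan 7→Jules, Jan 8→Marcus, Jan 9→Gallo, Jan 10→Marcus, Jan 11→Rivera, Jan 12→Rivera, Jan 13→Gallo, Jan 14→Rivera.

5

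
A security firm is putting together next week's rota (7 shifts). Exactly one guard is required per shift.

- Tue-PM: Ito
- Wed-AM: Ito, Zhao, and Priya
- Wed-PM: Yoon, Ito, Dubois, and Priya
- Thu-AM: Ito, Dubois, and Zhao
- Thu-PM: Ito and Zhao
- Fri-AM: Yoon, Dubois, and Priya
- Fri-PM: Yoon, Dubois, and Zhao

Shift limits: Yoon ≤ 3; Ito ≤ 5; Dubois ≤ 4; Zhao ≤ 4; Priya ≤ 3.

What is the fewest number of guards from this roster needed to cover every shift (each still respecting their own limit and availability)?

2

7 slots to fill and no one can take more than 5, so at least ⌈7/5⌉ = 2 guards are needed.
Yoon and Ito alone can cover everything: Tue-PM→Ito, Wed-AM→Ito, Wed-PM→Yoon, Thu-AM→Ito, Thu-PM→Ito, Fri-AM→Yoon, Fri-PM→Yoon.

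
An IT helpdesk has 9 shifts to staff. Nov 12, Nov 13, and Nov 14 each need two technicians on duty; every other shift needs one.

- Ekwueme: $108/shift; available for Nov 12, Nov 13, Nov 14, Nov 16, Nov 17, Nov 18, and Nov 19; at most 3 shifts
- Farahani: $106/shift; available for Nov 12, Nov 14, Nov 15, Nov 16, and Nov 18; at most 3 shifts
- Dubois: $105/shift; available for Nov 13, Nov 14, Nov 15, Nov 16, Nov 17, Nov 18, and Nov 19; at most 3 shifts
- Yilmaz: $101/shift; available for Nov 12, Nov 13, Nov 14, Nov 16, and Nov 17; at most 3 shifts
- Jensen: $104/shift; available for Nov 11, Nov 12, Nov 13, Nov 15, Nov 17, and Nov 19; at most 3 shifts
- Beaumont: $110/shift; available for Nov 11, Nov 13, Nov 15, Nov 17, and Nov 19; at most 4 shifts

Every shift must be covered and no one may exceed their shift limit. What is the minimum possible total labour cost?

Picking the cheapest available technician for each shift independently would cost $1235, but that ignores the shift limits.
An optimal schedule: Nov 11→Jensen, Nov 12→Yilmaz+Farahani, Nov 13→Yilmaz+Dubois, Nov 14→Dubois+Farahani, Nov 15→Jensen, Nov 16→Farahani, Nov 17→Yilmaz, Nov 18→Dubois, Nov 19→Jensen.
Total: 104 + 101 + 106 + 101 + 105 + 105 + 106 + 104 + 106 + 101 + 105 + 104 = $1248.

$1248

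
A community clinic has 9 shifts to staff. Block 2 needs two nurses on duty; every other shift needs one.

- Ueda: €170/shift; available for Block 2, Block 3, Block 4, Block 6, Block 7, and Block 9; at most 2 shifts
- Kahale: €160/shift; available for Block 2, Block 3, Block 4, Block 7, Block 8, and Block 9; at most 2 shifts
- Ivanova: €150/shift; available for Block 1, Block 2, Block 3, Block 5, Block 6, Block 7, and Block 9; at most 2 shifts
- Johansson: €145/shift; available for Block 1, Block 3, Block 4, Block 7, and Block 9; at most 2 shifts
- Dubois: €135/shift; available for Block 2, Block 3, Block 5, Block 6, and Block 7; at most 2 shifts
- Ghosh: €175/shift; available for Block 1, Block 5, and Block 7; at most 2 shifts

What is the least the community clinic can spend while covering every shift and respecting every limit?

€1520

Block 8 can only be covered by Kahale, so that assignment is forced.
Picking the cheapest available nurse for each shift independently would cost €1420, but that ignores the shift limits.
An optimal schedule: Block 1→Ivanova, Block 2→Kahale+Dubois, Block 3→Johansson, Block 4→Ueda, Block 5→Ivanova, Block 6→Ueda, Block 7→Dubois, Block 8→Kahale, Block 9→Johansson.
Total: 150 + 160 + 135 + 145 + 170 + 150 + 170 + 135 + 160 + 145 = €1520.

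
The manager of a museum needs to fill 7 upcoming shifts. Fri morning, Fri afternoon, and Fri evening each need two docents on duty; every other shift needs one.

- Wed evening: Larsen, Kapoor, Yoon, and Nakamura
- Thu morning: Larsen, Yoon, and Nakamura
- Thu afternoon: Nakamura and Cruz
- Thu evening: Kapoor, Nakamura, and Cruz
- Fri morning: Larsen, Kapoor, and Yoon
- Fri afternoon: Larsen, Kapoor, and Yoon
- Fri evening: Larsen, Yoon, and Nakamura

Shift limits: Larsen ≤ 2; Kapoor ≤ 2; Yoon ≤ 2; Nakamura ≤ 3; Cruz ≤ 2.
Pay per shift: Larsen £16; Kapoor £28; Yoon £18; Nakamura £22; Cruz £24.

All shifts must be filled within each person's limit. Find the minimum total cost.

Picking the cheapest available docent for each shift independently would cost £178, but that ignores the shift limits.
An optimal schedule: Wed evening→Nakamura, Thu morning→Nakamura, Thu afternoon→Cruz, Thu evening→Cruz, Fri morning→Larsen+Yoon, Fri afternoon→Larsen+Kapoor, Fri evening→Yoon+Nakamura.
Total: 22 + 22 + 24 + 24 + 16 + 18 + 16 + 28 + 18 + 22 = £210.

£210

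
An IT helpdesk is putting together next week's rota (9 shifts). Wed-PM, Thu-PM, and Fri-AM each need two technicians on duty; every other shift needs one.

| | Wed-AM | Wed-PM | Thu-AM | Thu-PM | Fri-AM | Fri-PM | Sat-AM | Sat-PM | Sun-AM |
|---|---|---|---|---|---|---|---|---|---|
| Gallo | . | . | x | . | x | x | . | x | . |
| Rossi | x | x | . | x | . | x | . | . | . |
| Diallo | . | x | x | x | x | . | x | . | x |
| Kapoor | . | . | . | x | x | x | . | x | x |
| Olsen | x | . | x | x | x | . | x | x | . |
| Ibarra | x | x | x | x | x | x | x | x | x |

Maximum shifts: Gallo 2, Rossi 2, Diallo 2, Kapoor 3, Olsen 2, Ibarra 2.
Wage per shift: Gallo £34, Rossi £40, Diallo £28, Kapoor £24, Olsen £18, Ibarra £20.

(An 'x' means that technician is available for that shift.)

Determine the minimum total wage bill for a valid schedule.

£312

Picking the cheapest available technician for each shift independently would cost £236, but that ignores the shift limits.
An optimal schedule: Wed-AM→Olsen, Wed-PM→Ibarra+Diallo, Thu-AM→Diallo, Thu-PM→Kapoor+Rossi, Fri-AM→Kapoor+Gallo, Fri-PM→Kapoor, Sat-AM→Olsen, Sat-PM→Gallo, Sun-AM→Ibarra.
Total: 18 + 20 + 28 + 28 + 24 + 40 + 24 + 34 + 24 + 18 + 34 + 20 = £312.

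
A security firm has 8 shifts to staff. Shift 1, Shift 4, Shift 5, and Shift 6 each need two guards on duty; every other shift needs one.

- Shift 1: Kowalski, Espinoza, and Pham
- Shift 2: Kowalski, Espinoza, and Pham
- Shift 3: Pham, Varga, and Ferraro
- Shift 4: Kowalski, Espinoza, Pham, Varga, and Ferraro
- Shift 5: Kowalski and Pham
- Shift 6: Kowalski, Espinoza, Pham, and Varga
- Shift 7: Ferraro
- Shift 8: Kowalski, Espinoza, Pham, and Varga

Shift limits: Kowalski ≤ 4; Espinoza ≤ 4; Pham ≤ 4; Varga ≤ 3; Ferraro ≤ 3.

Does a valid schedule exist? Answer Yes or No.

Yes

Shift 5 can only be covered by Kowalski and Pham, so that assignment is forced.
Shift 7 can only be covered by Ferraro, so that assignment is forced.
One valid schedule: Shift 1→Kowalski+Espinoza, Shift 2→Kowalski, Shift 3→Pham, Shift 4→Espinoza+Pham, Shift 5→Kowalski+Pham, Shift 6→Espinoza+Pham, Shift 7→Ferraro, Shift 8→Kowalski.
Loads: Kowalski 4/4, Espinoza 3/4, Pham 4/4, Varga 0/3, Ferraro 1/3 — all within limits.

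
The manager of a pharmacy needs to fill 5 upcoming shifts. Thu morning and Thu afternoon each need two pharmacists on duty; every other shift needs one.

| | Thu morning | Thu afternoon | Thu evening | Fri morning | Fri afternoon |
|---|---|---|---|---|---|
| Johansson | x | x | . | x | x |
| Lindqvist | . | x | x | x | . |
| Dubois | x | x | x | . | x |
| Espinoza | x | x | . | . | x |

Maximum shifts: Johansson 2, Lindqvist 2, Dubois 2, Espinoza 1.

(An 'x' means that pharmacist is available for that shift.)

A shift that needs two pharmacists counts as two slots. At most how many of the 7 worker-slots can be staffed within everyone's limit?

Total capacity across all pharmacists is 2+2+2+1 = 7, and 7 slots are needed, so at most 7 can be filled.
An assignment achieving 7: Thu morning→Johansson+Dubois, Thu afternoon→Lindqvist+Espinoza, Thu evening→Lindqvist, Fri morning→Johansson, Fri afternoon→Dubois.
Loads: Johansson 2/2, Lindqvist 2/2, Dubois 2/2, Espinoza 1/1.

7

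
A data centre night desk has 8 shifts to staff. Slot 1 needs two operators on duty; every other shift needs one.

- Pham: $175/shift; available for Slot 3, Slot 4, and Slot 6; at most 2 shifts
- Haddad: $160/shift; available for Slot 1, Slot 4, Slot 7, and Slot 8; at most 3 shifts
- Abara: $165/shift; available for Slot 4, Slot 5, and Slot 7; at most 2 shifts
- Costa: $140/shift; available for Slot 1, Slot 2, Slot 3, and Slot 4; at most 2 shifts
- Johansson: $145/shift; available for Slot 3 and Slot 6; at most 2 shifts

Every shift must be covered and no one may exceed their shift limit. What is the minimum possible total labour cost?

$1380

Slot 1 can only be covered by Haddad and Costa, so that assignment is forced.
Slot 2 can only be covered by Costa, so that assignment is forced.
Slot 5 can only be covered by Abara, so that assignment is forced.
Picking the cheapest available operator for each shift independently would cost $1350, but that ignores the shift limits.
An optimal schedule: Slot 1→Costa+Haddad, Slot 2→Costa, Slot 3→Johansson, Slot 4→Abara, Slot 5→Abara, Slot 6→Johansson, Slot 7→Haddad, Slot 8→Haddad.
Total: 140 + 160 + 140 + 145 + 165 + 165 + 145 + 160 + 160 = $1380.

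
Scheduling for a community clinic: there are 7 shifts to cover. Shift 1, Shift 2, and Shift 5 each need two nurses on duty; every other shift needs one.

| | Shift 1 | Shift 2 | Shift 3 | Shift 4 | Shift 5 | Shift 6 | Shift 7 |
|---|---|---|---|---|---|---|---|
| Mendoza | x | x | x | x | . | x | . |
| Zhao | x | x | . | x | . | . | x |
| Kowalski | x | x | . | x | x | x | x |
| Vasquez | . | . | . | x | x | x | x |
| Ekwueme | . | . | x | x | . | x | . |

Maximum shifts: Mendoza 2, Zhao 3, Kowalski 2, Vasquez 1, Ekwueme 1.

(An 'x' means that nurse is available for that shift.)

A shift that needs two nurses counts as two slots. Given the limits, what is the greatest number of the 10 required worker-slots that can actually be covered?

9

Total capacity across all nurses is 2+3+2+1+1 = 9, and 10 slots are needed, so at most 9 can be filled.
An assignment achieving 9: Shift 1→Mendoza+Zhao, Shift 2→Zhao+Kowalski, Shift 3→Mendoza, Shift 5→Kowalski+Vasquez, Shift 6→Ekwueme, Shift 7→Zhao.
Loads: Mendoza 2/2, Zhao 3/3, Kowalski 2/2, Vasquez 1/1, Ekwueme 1/1.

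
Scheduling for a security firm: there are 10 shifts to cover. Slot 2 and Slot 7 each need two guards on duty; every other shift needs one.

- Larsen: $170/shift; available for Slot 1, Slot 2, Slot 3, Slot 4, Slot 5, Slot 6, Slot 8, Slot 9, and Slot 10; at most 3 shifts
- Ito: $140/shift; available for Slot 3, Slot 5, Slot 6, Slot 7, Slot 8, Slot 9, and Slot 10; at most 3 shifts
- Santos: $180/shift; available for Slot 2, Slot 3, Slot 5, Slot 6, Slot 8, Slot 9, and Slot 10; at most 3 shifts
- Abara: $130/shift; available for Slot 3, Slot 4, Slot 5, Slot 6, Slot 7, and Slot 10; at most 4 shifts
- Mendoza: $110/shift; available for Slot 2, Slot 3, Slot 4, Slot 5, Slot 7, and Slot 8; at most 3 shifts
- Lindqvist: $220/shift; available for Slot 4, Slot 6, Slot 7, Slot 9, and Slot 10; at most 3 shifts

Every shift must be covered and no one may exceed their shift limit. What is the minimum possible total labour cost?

Slot 1 can only be covered by Larsen, so that assignment is forced.
Picking the cheapest available guard for each shift independently would cost $1530, but that ignores the shift limits.
An optimal schedule: Slot 1→Larsen, Slot 2→Mendoza+Larsen, Slot 3→Abara, Slot 4→Mendoza, Slot 5→Abara, Slot 6→Abara, Slot 7→Abara+Ito, Slot 8→Mendoza, Slot 9→Ito, Slot 10→Ito.
Total: 170 + 110 + 170 + 130 + 110 + 130 + 130 + 130 + 140 + 110 + 140 + 140 = $1610.

$1610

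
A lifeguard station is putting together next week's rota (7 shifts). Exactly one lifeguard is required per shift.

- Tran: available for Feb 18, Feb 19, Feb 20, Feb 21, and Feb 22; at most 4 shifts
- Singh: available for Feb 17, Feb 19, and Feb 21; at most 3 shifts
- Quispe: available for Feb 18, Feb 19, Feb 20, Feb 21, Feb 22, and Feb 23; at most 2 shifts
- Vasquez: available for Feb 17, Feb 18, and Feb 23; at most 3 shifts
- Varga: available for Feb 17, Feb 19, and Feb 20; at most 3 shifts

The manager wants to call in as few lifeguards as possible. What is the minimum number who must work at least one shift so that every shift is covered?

2

7 slots to fill and no one can take more than 4, so at least ⌈7/4⌉ = 2 lifeguards are needed.
Tran and Vasquez alone can cover everything: Feb 17→Vasquez, Feb 18→Vasquez, Feb 19→Tran, Feb 20→Tran, Feb 21→Tran, Feb 22→Tran, Feb 23→Vasquez.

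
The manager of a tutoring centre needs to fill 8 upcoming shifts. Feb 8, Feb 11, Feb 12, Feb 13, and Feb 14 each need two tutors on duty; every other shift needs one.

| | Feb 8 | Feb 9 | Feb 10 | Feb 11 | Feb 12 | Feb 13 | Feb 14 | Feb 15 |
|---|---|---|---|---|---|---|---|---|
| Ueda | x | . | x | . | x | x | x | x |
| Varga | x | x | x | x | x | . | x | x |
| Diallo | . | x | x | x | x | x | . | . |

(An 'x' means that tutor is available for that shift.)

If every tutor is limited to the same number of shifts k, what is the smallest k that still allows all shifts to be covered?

5

With 3 tutors and 13 worker-slots to fill, someone must work at least ⌈13/3⌉ = 5 shifts, so k ≥ 5.
k = 5 works: Feb 8→Ueda+Varga, Feb 9→Varga, Feb 10→Ueda, Feb 11→Varga+Diallo, Feb 12→Varga+Diallo, Feb 13→Ueda+Diallo, Feb 14→Ueda+Varga, Feb 15→Ueda.
Loads: Ueda 5, Varga 5, Diallo 3 — all ≤ 5.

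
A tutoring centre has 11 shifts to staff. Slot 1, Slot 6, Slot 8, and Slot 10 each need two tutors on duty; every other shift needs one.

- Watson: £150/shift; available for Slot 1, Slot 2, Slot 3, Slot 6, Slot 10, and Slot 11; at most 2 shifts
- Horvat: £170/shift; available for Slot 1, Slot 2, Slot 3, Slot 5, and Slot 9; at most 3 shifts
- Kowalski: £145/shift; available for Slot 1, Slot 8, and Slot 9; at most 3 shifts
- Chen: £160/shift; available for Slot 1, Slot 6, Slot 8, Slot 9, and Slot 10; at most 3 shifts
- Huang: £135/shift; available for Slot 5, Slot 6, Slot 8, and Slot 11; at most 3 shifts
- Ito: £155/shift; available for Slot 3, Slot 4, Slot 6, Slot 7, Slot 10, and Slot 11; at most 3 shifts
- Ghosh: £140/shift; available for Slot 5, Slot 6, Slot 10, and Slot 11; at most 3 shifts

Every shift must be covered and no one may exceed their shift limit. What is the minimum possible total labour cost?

£2185

Slot 4 can only be covered by Ito, so that assignment is forced.
Slot 7 can only be covered by Ito, so that assignment is forced.
Picking the cheapest available tutor for each shift independently would cost £2165, but that ignores the shift limits.
An optimal schedule: Slot 1→Kowalski+Chen, Slot 2→Watson, Slot 3→Watson, Slot 4→Ito, Slot 5→Huang, Slot 6→Huang+Ghosh, Slot 7→Ito, Slot 8→Huang+Kowalski, Slot 9→Kowalski, Slot 10→Ghosh+Ito, Slot 11→Ghosh.
Total: 145 + 160 + 150 + 150 + 155 + 135 + 135 + 140 + 155 + 135 + 145 + 145 + 140 + 155 + 140 = £2185.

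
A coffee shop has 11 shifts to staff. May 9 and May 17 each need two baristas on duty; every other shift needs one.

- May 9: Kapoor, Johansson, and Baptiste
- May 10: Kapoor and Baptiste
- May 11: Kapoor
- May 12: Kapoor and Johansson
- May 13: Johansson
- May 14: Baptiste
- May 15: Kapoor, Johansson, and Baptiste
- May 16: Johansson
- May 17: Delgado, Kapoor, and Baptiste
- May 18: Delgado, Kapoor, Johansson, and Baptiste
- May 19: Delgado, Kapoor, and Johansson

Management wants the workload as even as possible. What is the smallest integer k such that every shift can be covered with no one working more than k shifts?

4

With 4 baristas and 13 worker-slots to fill, someone must work at least ⌈13/4⌉ = 4 shifts, so k ≥ 4.
k = 4 works: May 9→Kapoor+Johansson, May 10→Kapoor, May 11→Kapoor, May 12→Kapoor, May 13→Johansson, May 14→Baptiste, May 15→Johansson, May 16→Johansson, May 17→Delgado+Baptiste, May 18→Delgado, May 19→Delgado.
Loads: Delgado 3, Kapoor 4, Johansson 4, Baptiste 2 — all ≤ 4.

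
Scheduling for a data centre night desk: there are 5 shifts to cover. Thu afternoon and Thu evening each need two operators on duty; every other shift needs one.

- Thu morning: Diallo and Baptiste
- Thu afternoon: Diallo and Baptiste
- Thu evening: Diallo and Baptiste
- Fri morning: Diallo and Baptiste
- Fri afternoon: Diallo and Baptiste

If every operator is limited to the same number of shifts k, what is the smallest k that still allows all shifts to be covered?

With 2 operators and 7 worker-slots to fill, someone must work at least ⌈7/2⌉ = 4 shifts, so k ≥ 4.
k = 4 works: Thu morning→Diallo, Thu afternoon→Diallo+Baptiste, Thu evening→Diallo+Baptiste, Fri morning→Diallo, Fri afternoon→Baptiste.
Loads: Diallo 4, Baptiste 3 — all ≤ 4.

4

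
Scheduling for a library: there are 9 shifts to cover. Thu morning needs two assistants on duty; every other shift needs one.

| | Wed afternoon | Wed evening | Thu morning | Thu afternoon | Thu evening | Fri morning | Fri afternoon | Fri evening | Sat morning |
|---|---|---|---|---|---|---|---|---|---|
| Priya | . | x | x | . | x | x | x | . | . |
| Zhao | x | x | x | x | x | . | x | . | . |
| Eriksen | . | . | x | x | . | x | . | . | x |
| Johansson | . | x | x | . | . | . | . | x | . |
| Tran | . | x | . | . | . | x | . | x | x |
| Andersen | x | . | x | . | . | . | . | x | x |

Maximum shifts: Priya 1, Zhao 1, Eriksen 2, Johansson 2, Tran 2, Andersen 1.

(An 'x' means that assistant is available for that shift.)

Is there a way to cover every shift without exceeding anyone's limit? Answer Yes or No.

Total capacity is 1+1+2+2+2+1 = 9 but 10 worker-slots are needed — infeasible.

No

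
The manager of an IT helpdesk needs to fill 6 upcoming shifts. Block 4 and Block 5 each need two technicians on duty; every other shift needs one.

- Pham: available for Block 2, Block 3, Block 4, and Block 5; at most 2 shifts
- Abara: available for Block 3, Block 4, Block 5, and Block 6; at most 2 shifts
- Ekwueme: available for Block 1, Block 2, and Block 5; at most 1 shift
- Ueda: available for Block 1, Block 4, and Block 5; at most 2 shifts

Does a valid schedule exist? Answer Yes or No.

No

Total capacity is 2+2+1+2 = 7 but 8 worker-slots are needed — infeasible.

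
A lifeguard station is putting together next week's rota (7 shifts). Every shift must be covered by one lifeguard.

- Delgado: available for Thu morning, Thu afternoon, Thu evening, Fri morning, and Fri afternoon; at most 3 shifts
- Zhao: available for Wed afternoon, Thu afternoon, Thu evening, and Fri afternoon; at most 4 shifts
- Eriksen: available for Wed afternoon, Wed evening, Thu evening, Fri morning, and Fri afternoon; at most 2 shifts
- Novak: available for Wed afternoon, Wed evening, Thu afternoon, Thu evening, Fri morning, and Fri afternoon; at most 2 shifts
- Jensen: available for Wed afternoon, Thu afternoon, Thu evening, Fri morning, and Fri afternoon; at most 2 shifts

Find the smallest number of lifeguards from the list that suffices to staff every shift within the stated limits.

3

7 slots to fill and no one can take more than 4, so at least ⌈7/4⌉ = 2 lifeguards are needed.
No set of 2 lifeguards can cover every shift (each such set leaves at least one shift with no one available or exceeds a cap).
Delgado, Zhao, and Eriksen alone can cover everything: Wed afternoon→Zhao, Wed evening→Eriksen, Thu morning→Delgado, Thu afternoon→Delgado, Thu evening→Zhao, Fri morning→Delgado, Fri afternoon→Zhao.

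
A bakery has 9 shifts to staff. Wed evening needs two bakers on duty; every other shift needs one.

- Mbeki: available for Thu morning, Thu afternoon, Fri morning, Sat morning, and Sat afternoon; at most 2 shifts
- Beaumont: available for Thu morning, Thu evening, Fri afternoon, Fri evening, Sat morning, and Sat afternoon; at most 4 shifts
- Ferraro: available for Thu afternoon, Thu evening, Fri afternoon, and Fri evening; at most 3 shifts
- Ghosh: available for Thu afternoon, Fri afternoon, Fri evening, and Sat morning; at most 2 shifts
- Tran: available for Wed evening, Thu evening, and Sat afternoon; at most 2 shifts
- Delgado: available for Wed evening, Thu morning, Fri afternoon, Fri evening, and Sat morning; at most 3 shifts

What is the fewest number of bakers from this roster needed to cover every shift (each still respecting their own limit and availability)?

10 slots to fill and no one can take more than 4, so at least ⌈10/4⌉ = 3 bakers are needed.
No set of 3 bakers can cover every shift (each such set leaves at least one shift with no one available or exceeds a cap).
Mbeki, Beaumont, Tran, and Delgado alone can cover everything: Wed evening→Tran+Delgado, Thu morning→Beaumont, Thu afternoon→Mbeki, Thu evening→Beaumont, Fri morning→Mbeki, Fri afternoon→Beaumont, Fri evening→Beaumont, Sat morning→Delgado, Sat afternoon→Tran.

4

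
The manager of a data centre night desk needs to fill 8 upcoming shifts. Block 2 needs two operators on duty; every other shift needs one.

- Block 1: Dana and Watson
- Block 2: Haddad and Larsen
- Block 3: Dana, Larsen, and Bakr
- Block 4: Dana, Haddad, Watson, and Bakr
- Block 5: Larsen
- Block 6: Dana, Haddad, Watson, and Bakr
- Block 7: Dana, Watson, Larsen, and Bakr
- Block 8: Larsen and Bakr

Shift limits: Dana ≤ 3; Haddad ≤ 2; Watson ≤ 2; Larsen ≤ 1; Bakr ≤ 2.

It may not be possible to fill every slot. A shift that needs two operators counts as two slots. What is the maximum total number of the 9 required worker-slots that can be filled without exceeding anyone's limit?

Total capacity across all operators is 3+2+2+1+2 = 10, and 9 slots are needed, so at most 9 can be filled.
Shifts {Block 2, Block 5} need 3 slots but only Haddad and Larsen are available for them, supplying at most 2 — so at least 1 slot must go unfilled.
An assignment achieving 8: Block 1→Dana, Block 2→Haddad, Block 3→Dana, Block 4→Dana, Block 5→Larsen, Block 6→Haddad, Block 7→Watson, Block 8→Bakr.
Loads: Dana 3/3, Haddad 2/2, Watson 1/2, Larsen 1/1, Bakr 1/2.

8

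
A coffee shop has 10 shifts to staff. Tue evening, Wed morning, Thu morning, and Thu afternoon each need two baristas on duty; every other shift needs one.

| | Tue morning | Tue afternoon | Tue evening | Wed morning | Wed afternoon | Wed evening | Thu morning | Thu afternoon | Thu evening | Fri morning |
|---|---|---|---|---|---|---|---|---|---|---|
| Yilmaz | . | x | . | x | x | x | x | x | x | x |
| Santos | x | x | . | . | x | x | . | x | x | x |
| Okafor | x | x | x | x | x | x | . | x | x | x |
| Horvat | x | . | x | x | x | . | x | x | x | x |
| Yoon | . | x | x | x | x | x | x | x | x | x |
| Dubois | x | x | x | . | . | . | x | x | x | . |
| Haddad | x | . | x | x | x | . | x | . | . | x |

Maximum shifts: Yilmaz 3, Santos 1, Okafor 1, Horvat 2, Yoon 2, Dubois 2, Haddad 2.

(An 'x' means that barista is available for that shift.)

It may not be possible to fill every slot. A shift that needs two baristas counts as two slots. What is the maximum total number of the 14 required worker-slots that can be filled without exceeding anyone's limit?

Total capacity across all baristas is 3+1+1+2+2+2+2 = 13, and 14 slots are needed, so at most 13 can be filled.
An assignment achieving 13: Tue morning→Santos, Tue afternoon→Yilmaz, Tue evening→Okafor+Horvat, Wed morning→Yilmaz+Horvat, Wed afternoon→Haddad, Wed evening→Yilmaz, Thu morning→Yoon+Dubois, Thu afternoon→Yoon+Dubois, Fri morning→Haddad.
Loads: Yilmaz 3/3, Santos 1/1, Okafor 1/1, Horvat 2/2, Yoon 2/2, Dubois 2/2, Haddad 2/2.

13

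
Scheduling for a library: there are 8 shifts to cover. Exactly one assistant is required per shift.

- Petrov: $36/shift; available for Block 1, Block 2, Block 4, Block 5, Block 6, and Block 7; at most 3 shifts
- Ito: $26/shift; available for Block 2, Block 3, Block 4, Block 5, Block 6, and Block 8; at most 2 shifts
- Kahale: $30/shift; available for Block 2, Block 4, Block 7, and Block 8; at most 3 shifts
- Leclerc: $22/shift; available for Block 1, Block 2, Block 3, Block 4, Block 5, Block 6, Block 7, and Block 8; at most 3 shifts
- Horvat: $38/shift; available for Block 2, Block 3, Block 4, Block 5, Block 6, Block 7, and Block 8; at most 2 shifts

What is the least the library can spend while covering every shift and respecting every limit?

Picking the cheapest available assistant for each shift independently would cost $176, but that ignores the shift limits.
An optimal schedule: Block 1→Leclerc, Block 2→Kahale, Block 3→Leclerc, Block 4→Kahale, Block 5→Leclerc, Block 6→Ito, Block 7→Kahale, Block 8→Ito.
Total: 22 + 30 + 22 + 30 + 22 + 26 + 30 + 26 = $208.

$208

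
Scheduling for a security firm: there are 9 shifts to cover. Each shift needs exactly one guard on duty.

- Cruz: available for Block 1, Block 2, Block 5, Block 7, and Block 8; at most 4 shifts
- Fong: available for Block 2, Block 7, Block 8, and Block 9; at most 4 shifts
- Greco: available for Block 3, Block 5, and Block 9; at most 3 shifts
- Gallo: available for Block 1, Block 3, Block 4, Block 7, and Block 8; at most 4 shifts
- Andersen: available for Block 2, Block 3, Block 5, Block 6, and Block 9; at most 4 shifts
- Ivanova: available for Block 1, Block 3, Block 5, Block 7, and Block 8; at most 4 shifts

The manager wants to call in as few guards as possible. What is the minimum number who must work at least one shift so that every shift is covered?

3

9 slots to fill and no one can take more than 4, so at least ⌈9/4⌉ = 3 guards are needed.
Cruz, Gallo, and Andersen alone can cover everything: Block 1→Cruz, Block 2→Cruz, Block 3→Gallo, Block 4→Gallo, Block 5→Cruz, Block 6→Andersen, Block 7→Cruz, Block 8→Gallo, Block 9→Andersen.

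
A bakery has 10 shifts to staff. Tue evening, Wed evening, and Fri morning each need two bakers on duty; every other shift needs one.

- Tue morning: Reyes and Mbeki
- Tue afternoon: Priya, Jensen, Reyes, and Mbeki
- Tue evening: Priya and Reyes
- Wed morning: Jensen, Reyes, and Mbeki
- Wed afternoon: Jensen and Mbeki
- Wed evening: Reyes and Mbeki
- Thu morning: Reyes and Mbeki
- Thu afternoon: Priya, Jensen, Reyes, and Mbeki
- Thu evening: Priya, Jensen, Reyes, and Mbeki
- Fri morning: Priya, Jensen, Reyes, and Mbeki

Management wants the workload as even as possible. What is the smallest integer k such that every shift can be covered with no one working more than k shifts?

4

With 4 bakers and 13 worker-slots to fill, someone must work at least ⌈13/4⌉ = 4 shifts, so k ≥ 4.
k = 4 works: Tue morning→Reyes, Tue afternoon→Priya, Tue evening→Priya+Reyes, Wed morning→Jensen, Wed afternoon→Jensen, Wed evening→Reyes+Mbeki, Thu morning→Reyes, Thu afternoon→Priya, Thu evening→Priya, Fri morning→Jensen+Mbeki.
Loads: Priya 4, Jensen 3, Reyes 4, Mbeki 2 — all ≤ 4.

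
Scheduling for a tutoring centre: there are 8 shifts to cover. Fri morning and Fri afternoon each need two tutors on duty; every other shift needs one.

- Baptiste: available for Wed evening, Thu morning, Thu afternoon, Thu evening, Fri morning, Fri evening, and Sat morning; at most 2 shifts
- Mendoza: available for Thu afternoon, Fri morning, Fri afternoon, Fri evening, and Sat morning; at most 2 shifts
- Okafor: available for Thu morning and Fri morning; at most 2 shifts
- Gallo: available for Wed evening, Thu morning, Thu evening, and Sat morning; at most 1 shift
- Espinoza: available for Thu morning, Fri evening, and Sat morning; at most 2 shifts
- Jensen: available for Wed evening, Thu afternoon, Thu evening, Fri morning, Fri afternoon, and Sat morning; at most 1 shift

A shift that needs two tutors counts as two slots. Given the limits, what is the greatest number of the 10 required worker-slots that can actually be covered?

Total capacity across all tutors is 2+2+2+1+2+1 = 10, and 10 slots are needed, so at most 10 can be filled.
An assignment achieving 10: Wed evening→Baptiste, Thu morning→Okafor, Thu afternoon→Baptiste, Thu evening→Gallo, Fri morning→Mendoza+Okafor, Fri afternoon→Mendoza+Jensen, Fri evening→Espinoza, Sat morning→Espinoza.
Loads: Baptiste 2/2, Mendoza 2/2, Okafor 2/2, Gallo 1/1, Espinoza 2/2, Jensen 1/1.

10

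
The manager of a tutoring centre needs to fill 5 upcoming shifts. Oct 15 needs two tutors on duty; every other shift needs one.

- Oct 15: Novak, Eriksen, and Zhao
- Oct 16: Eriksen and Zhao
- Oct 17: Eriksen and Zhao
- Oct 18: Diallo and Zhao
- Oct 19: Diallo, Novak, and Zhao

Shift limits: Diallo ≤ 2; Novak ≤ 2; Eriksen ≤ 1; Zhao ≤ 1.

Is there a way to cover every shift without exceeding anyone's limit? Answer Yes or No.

Total capacity is 6 and 6 slots are needed, so capacity alone doesn't rule it out.
Shifts {Oct 15, Oct 16, Oct 17} need 4 worker-slots in total, but the tutors available for any of those shifts (Novak, Eriksen, and Zhao) can supply at most 3 among them. So no valid schedule exists.

No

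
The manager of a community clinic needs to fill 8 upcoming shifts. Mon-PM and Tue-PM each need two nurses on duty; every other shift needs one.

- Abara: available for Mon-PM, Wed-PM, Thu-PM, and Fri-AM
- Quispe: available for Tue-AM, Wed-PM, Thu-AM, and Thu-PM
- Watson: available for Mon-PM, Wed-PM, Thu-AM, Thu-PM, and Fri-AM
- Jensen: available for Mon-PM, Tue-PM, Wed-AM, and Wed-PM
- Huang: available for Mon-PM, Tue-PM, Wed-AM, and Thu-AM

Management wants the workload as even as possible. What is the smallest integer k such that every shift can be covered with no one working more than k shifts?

2

With 5 nurses and 10 worker-slots to fill, someone must work at least ⌈10/5⌉ = 2 shifts, so k ≥ 2.
k = 2 works: Mon-PM→Watson+Huang, Tue-AM→Quispe, Tue-PM→Jensen+Huang, Wed-AM→Jensen, Wed-PM→Watson, Thu-AM→Quispe, Thu-PM→Abara, Fri-AM→Abara.
Loads: Abara 2, Quispe 2, Watson 2, Jensen 2, Huang 2 — all ≤ 2.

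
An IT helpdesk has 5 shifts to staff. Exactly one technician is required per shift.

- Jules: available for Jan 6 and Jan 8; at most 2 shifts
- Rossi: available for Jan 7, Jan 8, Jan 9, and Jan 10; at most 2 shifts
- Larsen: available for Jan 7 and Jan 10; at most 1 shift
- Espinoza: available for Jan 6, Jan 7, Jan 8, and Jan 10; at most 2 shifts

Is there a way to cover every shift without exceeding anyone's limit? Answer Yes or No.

Jan 9 can only be covered by Rossi, so that assignment is forced.
One valid schedule: Jan 6→Jules, Jan 7→Rossi, Jan 8→Jules, Jan 9→Rossi, Jan 10→Larsen.
Loads: Jules 2/2, Rossi 2/2, Larsen 1/1, Espinoza 0/2 — all within limits.

Yes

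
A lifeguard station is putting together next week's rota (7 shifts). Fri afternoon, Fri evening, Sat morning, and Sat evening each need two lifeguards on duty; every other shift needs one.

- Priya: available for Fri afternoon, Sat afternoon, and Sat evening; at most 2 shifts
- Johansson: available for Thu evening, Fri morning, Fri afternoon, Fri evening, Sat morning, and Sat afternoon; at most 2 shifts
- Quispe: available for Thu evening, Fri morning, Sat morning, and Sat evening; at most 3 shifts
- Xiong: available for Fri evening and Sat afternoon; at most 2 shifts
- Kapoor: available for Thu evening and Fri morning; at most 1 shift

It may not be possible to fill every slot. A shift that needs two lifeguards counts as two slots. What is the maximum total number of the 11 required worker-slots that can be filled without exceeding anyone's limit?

Total capacity across all lifeguards is 2+2+3+2+1 = 10, and 11 slots are needed, so at most 10 can be filled.
An assignment achieving 10: Thu evening→Quispe, Fri morning→Kapoor, Fri afternoon→Priya+Johansson, Fri evening→Johansson+Xiong, Sat morning→Quispe, Sat afternoon→Xiong, Sat evening→Priya+Quispe.
Loads: Priya 2/2, Johansson 2/2, Quispe 3/3, Xiong 2/2, Kapoor 1/1.

10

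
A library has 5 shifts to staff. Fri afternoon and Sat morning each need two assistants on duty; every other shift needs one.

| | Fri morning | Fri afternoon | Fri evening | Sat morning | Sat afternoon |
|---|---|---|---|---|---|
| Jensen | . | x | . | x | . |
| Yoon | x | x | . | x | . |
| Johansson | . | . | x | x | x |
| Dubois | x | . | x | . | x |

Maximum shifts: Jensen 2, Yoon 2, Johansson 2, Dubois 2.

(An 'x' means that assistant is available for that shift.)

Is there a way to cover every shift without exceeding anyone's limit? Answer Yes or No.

Fri afternoon can only be covered by Jensen and Yoon, so that assignment is forced.
One valid schedule: Fri morning→Yoon, Fri afternoon→Jensen+Yoon, Fri evening→Johansson, Sat morning→Jensen+Johansson, Sat afternoon→Dubois.
Loads: Jensen 2/2, Yoon 2/2, Johansson 2/2, Dubois 1/2 — all within limits.

Yes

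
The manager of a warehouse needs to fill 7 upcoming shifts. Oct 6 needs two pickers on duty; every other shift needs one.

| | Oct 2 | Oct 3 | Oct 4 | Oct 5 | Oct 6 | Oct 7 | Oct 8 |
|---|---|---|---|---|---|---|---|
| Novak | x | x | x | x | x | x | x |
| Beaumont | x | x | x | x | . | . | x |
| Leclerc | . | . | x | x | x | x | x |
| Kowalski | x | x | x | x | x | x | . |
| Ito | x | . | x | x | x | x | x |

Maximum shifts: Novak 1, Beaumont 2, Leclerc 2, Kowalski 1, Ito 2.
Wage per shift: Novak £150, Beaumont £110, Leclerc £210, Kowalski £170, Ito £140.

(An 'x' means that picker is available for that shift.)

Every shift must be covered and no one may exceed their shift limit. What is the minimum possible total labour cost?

£1240

Picking the cheapest available picker for each shift independently would cost £980, but that ignores the shift limits.
An optimal schedule: Oct 2→Beaumont, Oct 3→Novak, Oct 4→Leclerc, Oct 5→Ito, Oct 6→Kowalski+Ito, Oct 7→Leclerc, Oct 8→Beaumont.
Total: 110 + 150 + 210 + 140 + 170 + 140 + 210 + 110 = £1240.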